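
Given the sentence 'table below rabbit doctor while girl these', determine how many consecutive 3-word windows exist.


Word trigrams from [7] words:
  Trigram 1: (table below rabbit)
  Trigram 2: (below rabbit doctor)
  Trigram 3: (rabbit doctor while)
  Trigram 4: (doctor while girl)
  Trigram 5: (while girl these)
Total word trigrams: 7 - 2 = 5

5


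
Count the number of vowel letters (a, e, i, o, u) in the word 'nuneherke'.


Scanning each character of 'nuneherke':
  Position 1: 'n' -> consonant (running count: 0)
  Position 2: 'u' -> vowel (running count: 1)
  Position 3: 'n' -> consonant (running count: 1)
  Position 4: 'e' -> vowel (running count: 2)
  Position 5: 'h' -> consonant (running count: 2)
  Position 6: 'e' -> vowel (running count: 3)
  Position 7: 'r' -> consonant (running count: 3)
  Position 8: 'k' -> consonant (running count: 3)
  Position 9: 'e' -> vowel (running count: 4)
Total vowels: 4

4


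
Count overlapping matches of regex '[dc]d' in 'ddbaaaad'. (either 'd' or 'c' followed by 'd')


Pattern: [dc]d means either 'd' or 'c' followed by 'd'.
Scanning 'ddbaaaad' position-by-position:
  Pos 0: window 'dd' -> MATCH
  Pos 1: window 'db' -> no
  Pos 2: window 'ba' -> no
  Pos 3: window 'aa' -> no
  Pos 4: window 'aa' -> no
  Pos 5: window 'aa' -> no
  Pos 6: window 'ad' -> no
  Pos 7: window 'd' -> no
Total matches: 1

1


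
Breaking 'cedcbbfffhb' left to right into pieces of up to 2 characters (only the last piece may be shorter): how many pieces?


'cedcbbfffhb' has 11 characters.
Chunking with max size 2:
  Chunk 1: 'ce' (positions 0-1)
  Chunk 2: 'dc' (positions 2-3)
  Chunk 3: 'bb' (positions 4-5)
  Chunk 4: 'ff' (positions 6-7)
  Chunk 5: 'fh' (positions 8-9)
  Chunk 6: 'b' (positions 10-10)
Total chunks: ceil(11 / 2) = 6

6


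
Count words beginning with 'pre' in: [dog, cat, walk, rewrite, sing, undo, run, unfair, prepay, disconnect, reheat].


Checking each word for prefix 'pre':
  'dog' -> no (count: 0)
  'cat' -> no (count: 0)
  'walk' -> no (count: 0)
  'rewrite' -> no (count: 0)
  'sing' -> no (count: 0)
  'undo' -> no (count: 0)
  'run' -> no (count: 0)
  'unfair' -> no (count: 0)
  'prepay' -> YES, starts with 'pre' (count: 1)
  'disconnect' -> no (count: 1)
  'reheat' -> no (count: 1)
Total with prefix 'pre': 1

1


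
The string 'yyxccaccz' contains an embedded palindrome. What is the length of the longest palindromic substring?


Scanning 'yyxccaccz' for palindromic substrings.
Substring at positions 3-7: 'ccacc'.
Check: reverse('ccacc') = 'ccacc' -> palindrome confirmed.
Neighbouring characters ('x' / 'z') break symmetry, so it cannot extend further.
No longer palindromic substring exists; longest length = 5

5


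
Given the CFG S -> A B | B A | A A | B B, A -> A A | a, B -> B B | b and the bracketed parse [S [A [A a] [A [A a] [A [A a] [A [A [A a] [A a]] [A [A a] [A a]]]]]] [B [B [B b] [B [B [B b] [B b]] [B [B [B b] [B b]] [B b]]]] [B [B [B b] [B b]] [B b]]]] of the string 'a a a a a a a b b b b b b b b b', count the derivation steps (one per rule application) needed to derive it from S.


Every bracketed nonterminal node [X ...] in the tree is produced by exactly one rule application.
Reading the tree off as a leftmost derivation:
  Step 1: S  =>  A B   (applied S -> A B)
  Step 2: A B  =>  A A B   (applied A -> A A)
  Step 3: A A B  =>  a A B   (applied A -> a)
  Step 4: a A B  =>  a A A B   (applied A -> A A)
  Step 5: a A A B  =>  a a A B   (applied A -> a)
  Step 6: a a A B  =>  a a A A B   (applied A -> A A)
  Step 7: a a A A B  =>  a a a A B   (applied A -> a)
  Step 8: a a a A B  =>  a a a A A B   (applied A -> A A)
  Step 9: a a a A A B  =>  a a a A A A B   (applied A -> A A)
  Step 10: a a a A A A B  =>  a a a a A A B   (applied A -> a)
  Step 11: a a a a A A B  =>  a a a a a A B   (applied A -> a)
  Step 12: a a a a a A B  =>  a a a a a A A B   (applied A -> A A)
  Step 13: a a a a a A A B  =>  a a a a a a A B   (applied A -> a)
  Step 14: a a a a a a A B  =>  a a a a a a a B   (applied A -> a)
  Step 15: a a a a a a a B  =>  a a a a a a a B B   (applied B -> B B)
  Step 16: a a a a a a a B B  =>  a a a a a a a B B B   (applied B -> B B)
  Step 17: a a a a a a a B B B  =>  a a a a a a a b B B   (applied B -> b)
  Step 18: a a a a a a a b B B  =>  a a a a a a a b B B B   (applied B -> B B)
  Step 19: a a a a a a a b B B B  =>  a a a a a a a b B B B B   (applied B -> B B)
  Step 20: a a a a a a a b B B B B  =>  a a a a a a a b b B B B   (applied B -> b)
  Step 21: a a a a a a a b b B B B  =>  a a a a a a a b b b B B   (applied B -> b)
  Step 22: a a a a a a a b b b B B  =>  a a a a a a a b b b B B B   (applied B -> B B)
  Step 23: a a a a a a a b b b B B B  =>  a a a a a a a b b b B B B B   (applied B -> B B)
  Step 24: a a a a a a a b b b B B B B  =>  a a a a a a a b b b b B B B   (applied B -> b)
  Step 25: a a a a a a a b b b b B B B  =>  a a a a a a a b b b b b B B   (applied B -> b)
  Step 26: a a a a a a a b b b b b B B  =>  a a a a a a a b b b b b b B   (applied B -> b)
  Step 27: a a a a a a a b b b b b b B  =>  a a a a a a a b b b b b b B B   (applied B -> B B)
  Step 28: a a a a a a a b b b b b b B B  =>  a a a a a a a b b b b b b B B B   (applied B -> B B)
  Step 29: a a a a a a a b b b b b b B B B  =>  a a a a a a a b b b b b b b B B   (applied B -> b)
  Step 30: a a a a a a a b b b b b b b B B  =>  a a a a a a a b b b b b b b b B   (applied B -> b)
  Step 31: a a a a a a a b b b b b b b b B  =>  a a a a a a a b b b b b b b b b   (applied B -> b)
Final yield: a a a a a a a b b b b b b b b b
Total rewrite steps: 31

31


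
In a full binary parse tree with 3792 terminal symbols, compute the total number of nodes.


Leaf nodes (terminals): 3792
Internal nodes = n - 1 = 3792 - 1 = 3791
Total = leaves + internal = 3792 + 3791 = 7583

7583


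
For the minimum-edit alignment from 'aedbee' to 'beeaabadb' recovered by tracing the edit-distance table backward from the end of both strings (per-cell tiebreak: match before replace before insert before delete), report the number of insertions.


Edit distance = 7. Backtracking from cell (6, 9) with preference match > replace > insert > delete,
then listing the resulting alignment 'aedbee' -> 'beeaabadb' left to right:
  Step 1: insert 'b' [insertion #1]
  Step 2: replace a->e
  Step 3: keep 'e'
  Step 4: insert 'a' [insertion #2]
  Step 5: replace d->a
  Step 6: keep 'b'
  Step 7: insert 'a' [insertion #3]
  Step 8: replace e->d
  Step 9: replace e->b
Total insertions: 3

3


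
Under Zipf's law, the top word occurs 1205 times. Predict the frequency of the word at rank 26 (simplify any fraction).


Zipf's law: freq(rank) = f1 / rank
f1 = 1205, rank = 26
freq = 1205 / 26
GCD(1205, 26) = 1
Simplified: 1205/26

1205/26


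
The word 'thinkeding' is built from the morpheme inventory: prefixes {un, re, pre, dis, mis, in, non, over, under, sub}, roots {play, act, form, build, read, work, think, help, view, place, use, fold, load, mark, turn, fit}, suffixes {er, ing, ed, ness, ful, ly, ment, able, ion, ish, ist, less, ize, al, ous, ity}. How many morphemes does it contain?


Segmenting 'thinkeding' against the inventory:
  'think' -> root (morpheme 1)
  'ed' -> suffix (morpheme 2)
  'ing' -> suffix (morpheme 3)
Total morphemes: 3

3


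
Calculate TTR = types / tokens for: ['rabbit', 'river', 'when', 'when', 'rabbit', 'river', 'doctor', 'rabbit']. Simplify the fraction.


Tokens: 8
Unique types: ('doctor', 'rabbit', 'river', 'when') = 4
TTR = 4/8
Simplify: divide both by 4 -> 1/2
TTR = 1/2

1/2


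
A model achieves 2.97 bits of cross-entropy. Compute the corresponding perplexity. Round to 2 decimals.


Perplexity formula: PP = 2^H
H = 2.97
PP = 2^2.97
Decompose: 2^2.97 = 2^2 * 2^0.97
2^2 = 4, 2^0.97 ~ 1.9588406
PP ~ 4 * 1.9588406 = 7.8353624
Rounded to 2 decimals: 7.84

7.84


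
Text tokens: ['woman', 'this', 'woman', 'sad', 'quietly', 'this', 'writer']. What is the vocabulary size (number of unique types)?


Listing all tokens and tracking unique types:
  Token 1: 'woman' -> NEW (unique so far: 1)
  Token 2: 'this' -> NEW (unique so far: 2)
  Token 3: 'woman' -> duplicate (unique so far: 2)
  Token 4: 'sad' -> NEW (unique so far: 3)
  Token 5: 'quietly' -> NEW (unique so far: 4)
  Token 6: 'this' -> duplicate (unique so far: 4)
  Token 7: 'writer' -> NEW (unique so far: 5)
Unique types: ('quietly', 'sad', 'this', 'woman', 'writer')
Vocabulary size: 5

5


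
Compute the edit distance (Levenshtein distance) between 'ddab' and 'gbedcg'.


Building DP table for s1='ddab' (len 4) and s2='gbedcg' (len 6):
       g  b  e  d  c  g
    0  1  2  3  4  5  6
  d 1  1  2  3  3  4  5
  d 2  2  2  3  3  4  5
  a 3  3  3  3  4  4  5
  b 4  4  3  4  4  5  5
Edit distance = dp[4][6] = 5

5


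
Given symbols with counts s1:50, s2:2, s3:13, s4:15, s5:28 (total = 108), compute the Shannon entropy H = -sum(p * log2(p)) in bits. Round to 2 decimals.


Computing entropy H = -sum(p_i * log2(p_i)):
  s1: p = 50/108 = 0.4630, -p*log2(p) = 0.5144
  s2: p = 2/108 = 0.0185, -p*log2(p) = 0.1066
  s3: p = 13/108 = 0.1204, -p*log2(p) = 0.3677
  s4: p = 15/108 = 0.1389, -p*log2(p) = 0.3956
  s5: p = 28/108 = 0.2593, -p*log2(p) = 0.5049
H = sum of terms = 1.8892
Rounded to 2 decimals: 1.89

1.89


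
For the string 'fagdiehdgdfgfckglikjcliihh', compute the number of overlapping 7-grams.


String 'fagdiehdgdfgfckglikjcliihh' has length L = 26.
Number of overlapping n-grams = L - n + 1
Substituting: 26 - 7 + 1 = 20

20


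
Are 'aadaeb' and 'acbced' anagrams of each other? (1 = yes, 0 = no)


Sort characters of 'aadaeb': 'aaabde'
Sort characters of 'acbced': 'abccde'
Sorted forms differ -> they are NOT anagrams
Result: 0

0


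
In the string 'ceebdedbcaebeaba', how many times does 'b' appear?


Scanning 'ceebdedbcaebeaba' for 'b':
  Position 3: 'b' -> MATCH (count: 1)
  Position 7: 'b' -> MATCH (count: 2)
  Position 11: 'b' -> MATCH (count: 3)
  Position 14: 'b' -> MATCH (count: 4)
Total occurrences of 'b': 4

4


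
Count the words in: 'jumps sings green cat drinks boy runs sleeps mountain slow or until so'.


Counting words by splitting on spaces:
  Word 1: 'jumps'
  Word 2: 'sings'
  Word 3: 'green'
  Word 4: 'cat'
  Word 5: 'drinks'
  Word 6: 'boy'
  Word 7: 'runs'
  Word 8: 'sleeps'
  Word 9: 'mountain'
  Word 10: 'slow'
  Word 11: 'or'
  Word 12: 'until'
  Word 13: 'so'
Total words: 13

13


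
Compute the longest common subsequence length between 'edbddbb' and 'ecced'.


DP table for LCS of 'edbddbb' and 'ecced':
       e  c  c  e  d
    0  0  0  0  0  0
  e 0  1  1  1  1  1
  d 0  1  1  1  1  2
  b 0  1  1  1  1  2
  d 0  1  1  1  1  2
  d 0  1  1  1  1  2
  b 0  1  1  1  1  2
  b 0  1  1  1  1  2
LCS: 'ed'
LCS length = 2

2


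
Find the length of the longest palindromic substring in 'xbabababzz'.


Scanning 'xbabababzz' for palindromic substrings.
Substring at positions 1-7: 'bababab'.
Check: reverse('bababab') = 'bababab' -> palindrome confirmed.
Neighbouring characters ('x' / 'z') break symmetry, so it cannot extend further.
No longer palindromic substring exists; longest length = 7

7


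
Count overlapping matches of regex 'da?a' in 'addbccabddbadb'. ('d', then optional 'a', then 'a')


Pattern: da?a means 'd', then optional 'a', then 'a'.
Scanning 'addbccabddbadb' position-by-position:
  Pos 0: window 'add' -> no
  Pos 1: window 'ddb' -> no
  Pos 2: window 'dbc' -> no
  Pos 3: window 'bcc' -> no
  Pos 4: window 'cca' -> no
  Pos 5: window 'cab' -> no
  Pos 6: window 'abd' -> no
  Pos 7: window 'bdd' -> no
  Pos 8: window 'ddb' -> no
  Pos 9: window 'dba' -> no
  Pos 10: window 'bad' -> no
  Pos 11: window 'adb' -> no
  Pos 12: window 'db' -> no
  Pos 13: window 'b' -> no
Total matches: 0

0


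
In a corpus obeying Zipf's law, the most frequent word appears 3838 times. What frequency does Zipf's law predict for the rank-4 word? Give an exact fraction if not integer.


Zipf's law: freq(rank) = f1 / rank
f1 = 3838, rank = 4
freq = 3838 / 4
GCD(3838, 4) = 2
Simplified: 1919/2

1919/2


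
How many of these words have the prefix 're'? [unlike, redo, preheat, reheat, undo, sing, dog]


Checking each word for prefix 're':
  'unlike' -> no (count: 0)
  'redo' -> YES, starts with 're' (count: 1)
  'preheat' -> no (count: 1)
  'reheat' -> YES, starts with 're' (count: 2)
  'undo' -> no (count: 2)
  'sing' -> no (count: 2)
  'dog' -> no (count: 2)
Total with prefix 're': 2

2


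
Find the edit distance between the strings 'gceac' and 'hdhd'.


Building DP table for s1='gceac' (len 5) and s2='hdhd' (len 4):
       h  d  h  d
    0  1  2  3  4
  g 1  1  2  3  4
  c 2  2  2  3  4
  e 3  3  3  3  4
  a 4  4  4  4  4
  c 5  5  5  5  5
Edit distance = dp[5][4] = 5

5


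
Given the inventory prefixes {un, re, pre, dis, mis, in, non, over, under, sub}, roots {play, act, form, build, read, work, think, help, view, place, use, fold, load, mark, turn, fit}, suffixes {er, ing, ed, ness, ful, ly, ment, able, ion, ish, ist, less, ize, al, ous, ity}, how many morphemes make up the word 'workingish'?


Segmenting 'workingish' against the inventory:
  'work' -> root (morpheme 1)
  'ing' -> suffix (morpheme 2)
  'ish' -> suffix (morpheme 3)
Total morphemes: 3

3


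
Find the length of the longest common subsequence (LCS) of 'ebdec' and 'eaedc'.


DP table for LCS of 'ebdec' and 'eaedc':
       e  a  e  d  c
    0  0  0  0  0  0
  e 0  1  1  1  1  1
  b 0  1  1  1  1  1
  d 0  1  1  1  2  2
  e 0  1  1  2  2  2
  c 0  1  1  2  2  3
LCS: 'edc'
LCS length = 3

3


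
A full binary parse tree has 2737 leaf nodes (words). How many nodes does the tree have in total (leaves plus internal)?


Leaf nodes (terminals): 2737
Internal nodes = n - 1 = 2737 - 1 = 2736
Total = leaves + internal = 2737 + 2736 = 5473

5473


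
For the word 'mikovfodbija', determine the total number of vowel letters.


Scanning each character of 'mikovfodbija':
  Position 1: 'm' -> consonant (running count: 0)
  Position 2: 'i' -> vowel (running count: 1)
  Position 3: 'k' -> consonant (running count: 1)
  Position 4: 'o' -> vowel (running count: 2)
  Position 5: 'v' -> consonant (running count: 2)
  Position 6: 'f' -> consonant (running count: 2)
  Position 7: 'o' -> vowel (running count: 3)
  Position 8: 'd' -> consonant (running count: 3)
  Position 9: 'b' -> consonant (running count: 3)
  Position 10: 'i' -> vowel (running count: 4)
  Position 11: 'j' -> consonant (running count: 4)
  Position 12: 'a' -> vowel (running count: 5)
Total vowels: 5

5


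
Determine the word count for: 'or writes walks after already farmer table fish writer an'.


Counting words by splitting on spaces:
  Word 1: 'or'
  Word 2: 'writes'
  Word 3: 'walks'
  Word 4: 'after'
  Word 5: 'already'
  Word 6: 'farmer'
  Word 7: 'table'
  Word 8: 'fish'
  Word 9: 'writer'
  Word 10: 'an'
Total words: 10

10


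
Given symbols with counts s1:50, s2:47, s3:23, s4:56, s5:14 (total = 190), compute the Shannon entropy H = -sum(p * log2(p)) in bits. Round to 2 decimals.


Computing entropy H = -sum(p_i * log2(p_i)):
  s1: p = 50/190 = 0.2632, -p*log2(p) = 0.5068
  s2: p = 47/190 = 0.2474, -p*log2(p) = 0.4985
  s3: p = 23/190 = 0.1211, -p*log2(p) = 0.3688
  s4: p = 56/190 = 0.2947, -p*log2(p) = 0.5195
  s5: p = 14/190 = 0.0737, -p*log2(p) = 0.2772
H = sum of terms = 2.1708
Rounded to 2 decimals: 2.17

2.17


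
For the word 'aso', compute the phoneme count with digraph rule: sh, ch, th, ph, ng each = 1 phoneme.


Parsing 'aso' greedily, digraphs first:
  'a' -> vowel phoneme (phonemes so far: 1)
  's' -> consonant phoneme (phonemes so far: 2)
  'o' -> vowel phoneme (phonemes so far: 3)
Total phonemes: 3

3


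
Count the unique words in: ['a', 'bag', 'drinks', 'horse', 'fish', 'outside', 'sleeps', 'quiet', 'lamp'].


Listing all tokens and tracking unique types:
  Token 1: 'a' -> NEW (unique so far: 1)
  Token 2: 'bag' -> NEW (unique so far: 2)
  Token 3: 'drinks' -> NEW (unique so far: 3)
  Token 4: 'horse' -> NEW (unique so far: 4)
  Token 5: 'fish' -> NEW (unique so far: 5)
  Token 6: 'outside' -> NEW (unique so far: 6)
  Token 7: 'sleeps' -> NEW (unique so far: 7)
  Token 8: 'quiet' -> NEW (unique so far: 8)
  Token 9: 'lamp' -> NEW (unique so far: 9)
Unique types: ('a', 'bag', 'drinks', 'fish', 'horse', 'lamp', 'outside', 'quiet', 'sleeps')
Vocabulary size: 9

9


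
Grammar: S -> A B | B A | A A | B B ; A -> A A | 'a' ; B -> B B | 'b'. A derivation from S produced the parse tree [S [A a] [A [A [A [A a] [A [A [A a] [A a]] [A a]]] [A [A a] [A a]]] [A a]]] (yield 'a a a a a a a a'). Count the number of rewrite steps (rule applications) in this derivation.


Every bracketed nonterminal node [X ...] in the tree is produced by exactly one rule application.
Reading the tree off as a leftmost derivation:
  Step 1: S  =>  A A   (applied S -> A A)
  Step 2: A A  =>  a A   (applied A -> a)
  Step 3: a A  =>  a A A   (applied A -> A A)
  Step 4: a A A  =>  a A A A   (applied A -> A A)
  Step 5: a A A A  =>  a A A A A   (applied A -> A A)
  Step 6: a A A A A  =>  a a A A A   (applied A -> a)
  Step 7: a a A A A  =>  a a A A A A   (applied A -> A A)
  Step 8: a a A A A A  =>  a a A A A A A   (applied A -> A A)
  Step 9: a a A A A A A  =>  a a a A A A A   (applied A -> a)
  Step 10: a a a A A A A  =>  a a a a A A A   (applied A -> a)
  Step 11: a a a a A A A  =>  a a a a a A A   (applied A -> a)
  Step 12: a a a a a A A  =>  a a a a a A A A   (applied A -> A A)
  Step 13: a a a a a A A A  =>  a a a a a a A A   (applied A -> a)
  Step 14: a a a a a a A A  =>  a a a a a a a A   (applied A -> a)
  Step 15: a a a a a a a A  =>  a a a a a a a a   (applied A -> a)
Final yield: a a a a a a a a
Total rewrite steps: 15

15


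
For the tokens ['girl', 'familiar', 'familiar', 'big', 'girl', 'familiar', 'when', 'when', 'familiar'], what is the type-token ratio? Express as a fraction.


Tokens: 9
Unique types: ('big', 'familiar', 'girl', 'when') = 4
TTR = 4/9
Already in lowest terms.

4/9


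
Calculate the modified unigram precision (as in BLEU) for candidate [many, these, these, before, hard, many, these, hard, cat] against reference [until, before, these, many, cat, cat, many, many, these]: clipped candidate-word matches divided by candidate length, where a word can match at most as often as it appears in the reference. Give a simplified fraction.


Reference word counts: {'before': 1, 'cat': 2, 'many': 3, 'these': 2, 'until': 1}
Checking each candidate word (with clipping):
  'many' -> in reference (ref count 3, used 1/3) -> match (matches: 1)
  'these' -> in reference (ref count 2, used 1/2) -> match (matches: 2)
  'these' -> in reference (ref count 2, used 2/2) -> match (matches: 3)
  'before' -> in reference (ref count 1, used 1/1) -> match (matches: 4)
  'hard' -> not in reference -> no match (matches: 4)
  'many' -> in reference (ref count 3, used 2/3) -> match (matches: 5)
  'these' -> ref count 2 already used up (2/2) -> clipped, no match (matches: 5)
  'hard' -> not in reference -> no match (matches: 5)
  'cat' -> in reference (ref count 2, used 1/2) -> match (matches: 6)
Clipped matches: 6, Candidate length: 9
Precision = 6/9 = 2/3

2/3


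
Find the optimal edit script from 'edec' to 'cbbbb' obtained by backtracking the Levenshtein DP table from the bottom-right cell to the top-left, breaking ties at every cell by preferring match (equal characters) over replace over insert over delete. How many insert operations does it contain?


Edit distance = 5. Backtracking from cell (4, 5) with preference match > replace > insert > delete,
then listing the resulting alignment 'edec' -> 'cbbbb' left to right:
  Step 1: insert 'c' [insertion #1]
  Step 2: replace e->b
  Step 3: replace d->b
  Step 4: replace e->b
  Step 5: replace c->b
Total insertions: 1

1


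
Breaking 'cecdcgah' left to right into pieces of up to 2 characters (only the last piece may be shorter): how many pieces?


'cecdcgah' has 8 characters.
Chunking with max size 2:
  Chunk 1: 'ce' (positions 0-1)
  Chunk 2: 'cd' (positions 2-3)
  Chunk 3: 'cg' (positions 4-5)
  Chunk 4: 'ah' (positions 6-7)
Total chunks: ceil(8 / 2) = 4

4


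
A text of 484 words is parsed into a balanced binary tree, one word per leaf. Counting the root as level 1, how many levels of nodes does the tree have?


In a balanced binary tree with n leaves the deepest leaf is ceil(log2(n)) edges below the root,
so counting node levels inclusive of root and leaves gives ceil(log2(n)) + 1 levels.
log2(484) = 8.9189
ceil(8.9189) = 9
levels = 9 + 1 = 10

10


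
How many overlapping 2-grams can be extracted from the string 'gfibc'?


String 'gfibc' has length L = 5.
Number of overlapping n-grams = L - n + 1
Substituting: 5 - 2 + 1 = 4

4


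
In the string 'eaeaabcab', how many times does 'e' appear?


Scanning 'eaeaabcab' for 'e':
  Position 0: 'e' -> MATCH (count: 1)
  Position 2: 'e' -> MATCH (count: 2)
Total occurrences of 'e': 2

2


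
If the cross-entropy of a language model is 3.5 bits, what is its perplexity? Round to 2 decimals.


Perplexity formula: PP = 2^H
H = 3.5
PP = 2^3.5
Decompose: 2^3.5 = 2^3 * 2^0.5 = 2^3 * sqrt(2)
2^3 = 8, sqrt(2) ~ 1.4142136
PP ~ 8 * 1.4142136 = 11.3137088
Rounded to 2 decimals: 11.31

11.31


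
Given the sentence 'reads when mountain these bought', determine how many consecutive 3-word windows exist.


Word trigrams from [5] words:
  Trigram 1: (reads when mountain)
  Trigram 2: (when mountain these)
  Trigram 3: (mountain these bought)
Total word trigrams: 5 - 2 = 3

3


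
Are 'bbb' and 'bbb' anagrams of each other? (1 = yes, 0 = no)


Sort characters of 'bbb': 'bbb'
Sort characters of 'bbb': 'bbb'
Sorted forms match -> they ARE anagrams
Result: 1

1


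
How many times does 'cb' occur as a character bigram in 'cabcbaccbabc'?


Scanning 'cabcbaccbabc' for bigram 'cb':
  Position 0: 'ca' -> no
  Position 1: 'ab' -> no
  Position 2: 'bc' -> no
  Position 3: 'cb' -> MATCH
  Position 4: 'ba' -> no
  Position 5: 'ac' -> no
  Position 6: 'cc' -> no
  Position 7: 'cb' -> MATCH
  Position 8: 'ba' -> no
  Position 9: 'ab' -> no
  Position 10: 'bc' -> no
Total matches: 2

2


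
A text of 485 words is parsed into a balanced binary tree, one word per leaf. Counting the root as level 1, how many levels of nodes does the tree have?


In a balanced binary tree with n leaves the deepest leaf is ceil(log2(n)) edges below the root,
so counting node levels inclusive of root and leaves gives ceil(log2(n)) + 1 levels.
log2(485) = 8.9218
ceil(8.9218) = 9
levels = 9 + 1 = 10

10


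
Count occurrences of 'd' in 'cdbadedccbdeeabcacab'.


Scanning 'cdbadedccbdeeabcacab' for 'd':
  Position 1: 'd' -> MATCH (count: 1)
  Position 4: 'd' -> MATCH (count: 2)
  Position 6: 'd' -> MATCH (count: 3)
  Position 10: 'd' -> MATCH (count: 4)
Total occurrences of 'd': 4

4


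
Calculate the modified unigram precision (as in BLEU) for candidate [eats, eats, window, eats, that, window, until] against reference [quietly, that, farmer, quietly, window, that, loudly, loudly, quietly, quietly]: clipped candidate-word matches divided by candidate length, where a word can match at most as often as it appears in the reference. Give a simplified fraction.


Reference word counts: {'farmer': 1, 'loudly': 2, 'quietly': 4, 'that': 2, 'window': 1}
Checking each candidate word (with clipping):
  'eats' -> not in reference -> no match (matches: 0)
  'eats' -> not in reference -> no match (matches: 0)
  'window' -> in reference (ref count 1, used 1/1) -> match (matches: 1)
  'eats' -> not in reference -> no match (matches: 1)
  'that' -> in reference (ref count 2, used 1/2) -> match (matches: 2)
  'window' -> ref count 1 already used up (1/1) -> clipped, no match (matches: 2)
  'until' -> not in reference -> no match (matches: 2)
Clipped matches: 2, Candidate length: 7
Precision = 2/7

2/7


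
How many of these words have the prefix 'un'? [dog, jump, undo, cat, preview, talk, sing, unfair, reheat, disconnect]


Checking each word for prefix 'un':
  'dog' -> no (count: 0)
  'jump' -> no (count: 0)
  'undo' -> YES, starts with 'un' (count: 1)
  'cat' -> no (count: 1)
  'preview' -> no (count: 1)
  'talk' -> no (count: 1)
  'sing' -> no (count: 1)
  'unfair' -> YES, starts with 'un' (count: 2)
  'reheat' -> no (count: 2)
  'disconnect' -> no (count: 2)
Total with prefix 'un': 2

2


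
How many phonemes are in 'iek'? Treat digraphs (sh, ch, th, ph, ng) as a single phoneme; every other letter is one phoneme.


Parsing 'iek' greedily, digraphs first:
  'i' -> vowel phoneme (phonemes so far: 1)
  'e' -> vowel phoneme (phonemes so far: 2)
  'k' -> consonant phoneme (phonemes so far: 3)
Total phonemes: 3

3


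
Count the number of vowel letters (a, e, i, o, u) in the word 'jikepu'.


Scanning each character of 'jikepu':
  Position 1: 'j' -> consonant (running count: 0)
  Position 2: 'i' -> vowel (running count: 1)
  Position 3: 'k' -> consonant (running count: 1)
  Position 4: 'e' -> vowel (running count: 2)
  Position 5: 'p' -> consonant (running count: 2)
  Position 6: 'u' -> vowel (running count: 3)
Total vowels: 3

3


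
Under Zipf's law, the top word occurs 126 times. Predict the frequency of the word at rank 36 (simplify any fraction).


Zipf's law: freq(rank) = f1 / rank
f1 = 126, rank = 36
freq = 126 / 36
GCD(126, 36) = 18
Simplified: 7/2

7/2


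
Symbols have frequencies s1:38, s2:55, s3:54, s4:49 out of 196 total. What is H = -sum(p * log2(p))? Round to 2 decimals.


Computing entropy H = -sum(p_i * log2(p_i)):
  s1: p = 38/196 = 0.1939, -p*log2(p) = 0.4589
  s2: p = 55/196 = 0.2806, -p*log2(p) = 0.5145
  s3: p = 54/196 = 0.2755, -p*log2(p) = 0.5124
  s4: p = 49/196 = 0.2500, -p*log2(p) = 0.5000
H = sum of terms = 1.9858
Rounded to 2 decimals: 1.99

1.99


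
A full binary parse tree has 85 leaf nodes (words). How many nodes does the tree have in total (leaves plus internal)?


Leaf nodes (terminals): 85
Internal nodes = n - 1 = 85 - 1 = 84
Total = leaves + internal = 85 + 84 = 169

169


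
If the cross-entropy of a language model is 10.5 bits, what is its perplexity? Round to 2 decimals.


Perplexity formula: PP = 2^H
H = 10.5
PP = 2^10.5
Decompose: 2^10.5 = 2^10 * 2^0.5 = 2^10 * sqrt(2)
2^10 = 1024, sqrt(2) ~ 1.4142136
PP ~ 1024 * 1.4142136 = 1448.1547264
Rounded to 2 decimals: 1448.15

1448.15


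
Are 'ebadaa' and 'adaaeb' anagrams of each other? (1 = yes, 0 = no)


Sort characters of 'ebadaa': 'aaabde'
Sort characters of 'adaaeb': 'aaabde'
Sorted forms match -> they ARE anagrams
Result: 1

1


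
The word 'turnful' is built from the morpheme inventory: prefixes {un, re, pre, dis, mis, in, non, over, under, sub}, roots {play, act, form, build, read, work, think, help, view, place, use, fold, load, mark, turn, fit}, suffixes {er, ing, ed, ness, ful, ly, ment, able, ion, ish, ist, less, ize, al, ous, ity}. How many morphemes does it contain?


Segmenting 'turnful' against the inventory:
  'turn' -> root (morpheme 1)
  'ful' -> suffix (morpheme 2)
Total morphemes: 2

2


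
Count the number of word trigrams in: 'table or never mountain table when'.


Word trigrams from [6] words:
  Trigram 1: (table or never)
  Trigram 2: (or never mountain)
  Trigram 3: (never mountain table)
  Trigram 4: (mountain table when)
Total word trigrams: 6 - 2 = 4

4


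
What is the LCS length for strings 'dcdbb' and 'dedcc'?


DP table for LCS of 'dcdbb' and 'dedcc':
       d  e  d  c  c
    0  0  0  0  0  0
  d 0  1  1  1  1  1
  c 0  1  1  1  2  2
  d 0  1  1  2  2  2
  b 0  1  1  2  2  2
  b 0  1  1  2  2  2
LCS: 'dc'
LCS length = 2

2


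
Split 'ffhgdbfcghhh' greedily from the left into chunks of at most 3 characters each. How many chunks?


'ffhgdbfcghhh' has 12 characters.
Chunking with max size 3:
  Chunk 1: 'ffh' (positions 0-2)
  Chunk 2: 'gdb' (positions 3-5)
  Chunk 3: 'fcg' (positions 6-8)
  Chunk 4: 'hhh' (positions 9-11)
Total chunks: ceil(12 / 3) = 4

4


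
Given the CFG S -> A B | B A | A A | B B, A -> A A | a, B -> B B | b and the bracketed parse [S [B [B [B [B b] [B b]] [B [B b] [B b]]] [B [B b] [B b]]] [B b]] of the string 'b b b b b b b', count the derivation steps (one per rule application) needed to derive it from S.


Every bracketed nonterminal node [X ...] in the tree is produced by exactly one rule application.
Reading the tree off as a leftmost derivation:
  Step 1: S  =>  B B   (applied S -> B B)
  Step 2: B B  =>  B B B   (applied B -> B B)
  Step 3: B B B  =>  B B B B   (applied B -> B B)
  Step 4: B B B B  =>  B B B B B   (applied B -> B B)
  Step 5: B B B B B  =>  b B B B B   (applied B -> b)
  Step 6: b B B B B  =>  b b B B B   (applied B -> b)
  Step 7: b b B B B  =>  b b B B B B   (applied B -> B B)
  Step 8: b b B B B B  =>  b b b B B B   (applied B -> b)
  Step 9: b b b B B B  =>  b b b b B B   (applied B -> b)
  Step 10: b b b b B B  =>  b b b b B B B   (applied B -> B B)
  Step 11: b b b b B B B  =>  b b b b b B B   (applied B -> b)
  Step 12: b b b b b B B  =>  b b b b b b B   (applied B -> b)
  Step 13: b b b b b b B  =>  b b b b b b b   (applied B -> b)
Final yield: b b b b b b b
Total rewrite steps: 13

13


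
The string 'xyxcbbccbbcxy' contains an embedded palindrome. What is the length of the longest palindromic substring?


Scanning 'xyxcbbccbbcxy' for palindromic substrings.
Substring at positions 1-12: 'yxcbbccbbcxy'.
Check: reverse('yxcbbccbbcxy') = 'yxcbbccbbcxy' -> palindrome confirmed.
Neighbouring characters ('x' / '-') break symmetry, so it cannot extend further.
No longer palindromic substring exists; longest length = 12

12


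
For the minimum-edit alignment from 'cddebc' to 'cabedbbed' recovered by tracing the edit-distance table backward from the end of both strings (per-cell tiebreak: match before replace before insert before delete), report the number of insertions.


Edit distance = 6. Backtracking from cell (6, 9) with preference match > replace > insert > delete,
then listing the resulting alignment 'cddebc' -> 'cabedbbed' left to right:
  Step 1: keep 'c'
  Step 2: insert 'a' [insertion #1]
  Step 3: insert 'b' [insertion #2]
  Step 4: replace d->e
  Step 5: keep 'd'
  Step 6: replace e->b
  Step 7: keep 'b'
  Step 8: insert 'e' [insertion #3]
  Step 9: replace c->d
Total insertions: 3

3


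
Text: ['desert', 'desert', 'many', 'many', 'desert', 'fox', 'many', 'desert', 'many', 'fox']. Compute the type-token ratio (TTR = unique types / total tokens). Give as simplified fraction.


Tokens: 10
Unique types: ('desert', 'fox', 'many') = 3
TTR = 3/10
Already in lowest terms.

3/10


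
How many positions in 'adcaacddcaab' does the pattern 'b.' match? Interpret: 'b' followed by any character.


Pattern: b. means 'b' followed by any character.
Scanning 'adcaacddcaab' position-by-position:
  Pos 0: window 'ad' -> no
  Pos 1: window 'dc' -> no
  Pos 2: window 'ca' -> no
  Pos 3: window 'aa' -> no
  Pos 4: window 'ac' -> no
  Pos 5: window 'cd' -> no
  Pos 6: window 'dd' -> no
  Pos 7: window 'dc' -> no
  Pos 8: window 'ca' -> no
  Pos 9: window 'aa' -> no
  Pos 10: window 'ab' -> no
  Pos 11: window 'b' -> no
Total matches: 0

0


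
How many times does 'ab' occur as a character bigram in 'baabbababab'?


Scanning 'baabbababab' for bigram 'ab':
  Position 0: 'ba' -> no
  Position 1: 'aa' -> no
  Position 2: 'ab' -> MATCH
  Position 3: 'bb' -> no
  Position 4: 'ba' -> no
  Position 5: 'ab' -> MATCH
  Position 6: 'ba' -> no
  Position 7: 'ab' -> MATCH
  Position 8: 'ba' -> no
  Position 9: 'ab' -> MATCH
Total matches: 4

4


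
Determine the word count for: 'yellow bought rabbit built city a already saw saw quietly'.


Counting words by splitting on spaces:
  Word 1: 'yellow'
  Word 2: 'bought'
  Word 3: 'rabbit'
  Word 4: 'built'
  Word 5: 'city'
  Word 6: 'a'
  Word 7: 'already'
  Word 8: 'saw'
  Word 9: 'saw'
  Word 10: 'quietly'
Total words: 10

10


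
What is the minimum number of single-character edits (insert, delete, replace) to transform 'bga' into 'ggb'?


Building DP table for s1='bga' (len 3) and s2='ggb' (len 3):
       g  g  b
    0  1  2  3
  b 1  1  2  2
  g 2  1  1  2
  a 3  2  2  2
Edit distance = dp[3][3] = 2

2


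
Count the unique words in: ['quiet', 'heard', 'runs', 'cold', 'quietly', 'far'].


Listing all tokens and tracking unique types:
  Token 1: 'quiet' -> NEW (unique so far: 1)
  Token 2: 'heard' -> NEW (unique so far: 2)
  Token 3: 'runs' -> NEW (unique so far: 3)
  Token 4: 'cold' -> NEW (unique so far: 4)
  Token 5: 'quietly' -> NEW (unique so far: 5)
  Token 6: 'far' -> NEW (unique so far: 6)
Unique types: ('cold', 'far', 'heard', 'quiet', 'quietly', 'runs')
Vocabulary size: 6

6


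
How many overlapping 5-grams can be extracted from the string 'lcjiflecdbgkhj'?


String 'lcjiflecdbgkhj' has length L = 14.
Number of overlapping n-grams = L - n + 1
Substituting: 14 - 5 + 1 = 10

10


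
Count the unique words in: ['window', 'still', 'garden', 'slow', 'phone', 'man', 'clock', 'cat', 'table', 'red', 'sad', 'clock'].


Listing all tokens and tracking unique types:
  Token 1: 'window' -> NEW (unique so far: 1)
  Token 2: 'still' -> NEW (unique so far: 2)
  Token 3: 'garden' -> NEW (unique so far: 3)
  Token 4: 'slow' -> NEW (unique so far: 4)
  Token 5: 'phone' -> NEW (unique so far: 5)
  Token 6: 'man' -> NEW (unique so far: 6)
  Token 7: 'clock' -> NEW (unique so far: 7)
  Token 8: 'cat' -> NEW (unique so far: 8)
  Token 9: 'table' -> NEW (unique so far: 9)
  Token 10: 'red' -> NEW (unique so far: 10)
  Token 11: 'sad' -> NEW (unique so far: 11)
  Token 12: 'clock' -> duplicate (unique so far: 11)
Unique types: ('cat', 'clock', 'garden', 'man', 'phone', 'red', 'sad', 'slow', 'still', 'table', 'window')
Vocabulary size: 11

11


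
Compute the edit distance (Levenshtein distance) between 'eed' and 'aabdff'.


Building DP table for s1='eed' (len 3) and s2='aabdff' (len 6):
       a  a  b  d  f  f
    0  1  2  3  4  5  6
  e 1  1  2  3  4  5  6
  e 2  2  2  3  4  5  6
  d 3  3  3  3  3  4  5
Edit distance = dp[3][6] = 5

5


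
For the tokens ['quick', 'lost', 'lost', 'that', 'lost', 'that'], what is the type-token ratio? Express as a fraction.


Tokens: 6
Unique types: ('lost', 'quick', 'that') = 3
TTR = 3/6
Simplify: divide both by 3 -> 1/2
TTR = 1/2

1/2


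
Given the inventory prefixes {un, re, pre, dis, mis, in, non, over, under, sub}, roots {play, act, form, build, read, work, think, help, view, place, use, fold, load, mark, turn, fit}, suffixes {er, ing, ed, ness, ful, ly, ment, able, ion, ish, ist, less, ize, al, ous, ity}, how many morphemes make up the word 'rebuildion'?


Segmenting 'rebuildion' against the inventory:
  're' -> prefix (morpheme 1)
  'build' -> root (morpheme 2)
  'ion' -> suffix (morpheme 3)
Total morphemes: 3

3


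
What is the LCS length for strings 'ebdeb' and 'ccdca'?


DP table for LCS of 'ebdeb' and 'ccdca':
       c  c  d  c  a
    0  0  0  0  0  0
  e 0  0  0  0  0  0
  b 0  0  0  0  0  0
  d 0  0  0  1  1  1
  e 0  0  0  1  1  1
  b 0  0  0  1  1  1
LCS: 'd'
LCS length = 1

1


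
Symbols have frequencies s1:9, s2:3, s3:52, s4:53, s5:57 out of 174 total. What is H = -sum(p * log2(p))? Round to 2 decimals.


Computing entropy H = -sum(p_i * log2(p_i)):
  s1: p = 9/174 = 0.0517, -p*log2(p) = 0.2210
  s2: p = 3/174 = 0.0172, -p*log2(p) = 0.1010
  s3: p = 52/174 = 0.2989, -p*log2(p) = 0.5207
  s4: p = 53/174 = 0.3046, -p*log2(p) = 0.5224
  s5: p = 57/174 = 0.3276, -p*log2(p) = 0.5274
H = sum of terms = 1.8925
Rounded to 2 decimals: 1.89

1.89


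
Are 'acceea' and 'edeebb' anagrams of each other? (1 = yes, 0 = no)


Sort characters of 'acceea': 'aaccee'
Sort characters of 'edeebb': 'bbdeee'
Sorted forms differ -> they are NOT anagrams
Result: 0

0


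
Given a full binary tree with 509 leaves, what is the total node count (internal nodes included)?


Leaf nodes (terminals): 509
Internal nodes = n - 1 = 509 - 1 = 508
Total = leaves + internal = 509 + 508 = 1017

1017


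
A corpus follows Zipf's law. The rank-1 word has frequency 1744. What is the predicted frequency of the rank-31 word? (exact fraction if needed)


Zipf's law: freq(rank) = f1 / rank
f1 = 1744, rank = 31
freq = 1744 / 31
GCD(1744, 31) = 1
Simplified: 1744/31

1744/31


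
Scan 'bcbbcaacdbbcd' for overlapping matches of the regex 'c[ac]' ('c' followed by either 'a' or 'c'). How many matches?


Pattern: c[ac] means 'c' followed by either 'a' or 'c'.
Scanning 'bcbbcaacdbbcd' position-by-position:
  Pos 0: window 'bc' -> no
  Pos 1: window 'cb' -> no
  Pos 2: window 'bb' -> no
  Pos 3: window 'bc' -> no
  Pos 4: window 'ca' -> MATCH
  Pos 5: window 'aa' -> no
  Pos 6: window 'ac' -> no
  Pos 7: window 'cd' -> no
  Pos 8: window 'db' -> no
  Pos 9: window 'bb' -> no
  Pos 10: window 'bc' -> no
  Pos 11: window 'cd' -> no
  Pos 12: window 'd' -> no
Total matches: 1

1


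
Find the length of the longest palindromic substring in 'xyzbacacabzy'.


Scanning 'xyzbacacabzy' for palindromic substrings.
Substring at positions 1-11: 'yzbacacabzy'.
Check: reverse('yzbacacabzy') = 'yzbacacabzy' -> palindrome confirmed.
Neighbouring characters ('x' / '-') break symmetry, so it cannot extend further.
No longer palindromic substring exists; longest length = 11

11


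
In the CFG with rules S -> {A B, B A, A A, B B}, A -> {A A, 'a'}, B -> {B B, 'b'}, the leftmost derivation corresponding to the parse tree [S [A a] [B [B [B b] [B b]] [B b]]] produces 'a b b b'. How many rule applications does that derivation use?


Every bracketed nonterminal node [X ...] in the tree is produced by exactly one rule application.
Reading the tree off as a leftmost derivation:
  Step 1: S  =>  A B   (applied S -> A B)
  Step 2: A B  =>  a B   (applied A -> a)
  Step 3: a B  =>  a B B   (applied B -> B B)
  Step 4: a B B  =>  a B B B   (applied B -> B B)
  Step 5: a B B B  =>  a b B B   (applied B -> b)
  Step 6: a b B B  =>  a b b B   (applied B -> b)
  Step 7: a b b B  =>  a b b b   (applied B -> b)
Final yield: a b b b
Total rewrite steps: 7

7


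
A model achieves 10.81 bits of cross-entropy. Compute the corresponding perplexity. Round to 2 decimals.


Perplexity formula: PP = 2^H
H = 10.81
PP = 2^10.81
Decompose: 2^10.81 = 2^10 * 2^0.81
2^10 = 1024, 2^0.81 ~ 1.7532114
PP ~ 1024 * 1.7532114 = 1795.2884736
Rounded to 2 decimals: 1795.29

1795.29


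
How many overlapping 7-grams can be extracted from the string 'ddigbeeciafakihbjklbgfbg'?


String 'ddigbeeciafakihbjklbgfbg' has length L = 24.
Number of overlapping n-grams = L - n + 1
Substituting: 24 - 7 + 1 = 18

18


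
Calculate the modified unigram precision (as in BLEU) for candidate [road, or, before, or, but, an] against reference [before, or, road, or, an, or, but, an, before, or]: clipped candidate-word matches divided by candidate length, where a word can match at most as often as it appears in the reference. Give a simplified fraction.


Reference word counts: {'an': 2, 'before': 2, 'but': 1, 'or': 4, 'road': 1}
Checking each candidate word (with clipping):
  'road' -> in reference (ref count 1, used 1/1) -> match (matches: 1)
  'or' -> in reference (ref count 4, used 1/4) -> match (matches: 2)
  'before' -> in reference (ref count 2, used 1/2) -> match (matches: 3)
  'or' -> in reference (ref count 4, used 2/4) -> match (matches: 4)
  'but' -> in reference (ref count 1, used 1/1) -> match (matches: 5)
  'an' -> in reference (ref count 2, used 1/2) -> match (matches: 6)
Clipped matches: 6, Candidate length: 6
Precision = 6/6 = 1

1


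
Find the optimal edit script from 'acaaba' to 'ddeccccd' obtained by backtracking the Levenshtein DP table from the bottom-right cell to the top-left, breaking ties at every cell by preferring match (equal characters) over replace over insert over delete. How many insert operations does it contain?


Edit distance = 7. Backtracking from cell (6, 8) with preference match > replace > insert > delete,
then listing the resulting alignment 'acaaba' -> 'ddeccccd' left to right:
  Step 1: insert 'd' [insertion #1]
  Step 2: insert 'd' [insertion #2]
  Step 3: replace a->e
  Step 4: keep 'c'
  Step 5: replace a->c
  Step 6: replace a->c
  Step 7: replace b->c
  Step 8: replace a->d
Total insertions: 2

2
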